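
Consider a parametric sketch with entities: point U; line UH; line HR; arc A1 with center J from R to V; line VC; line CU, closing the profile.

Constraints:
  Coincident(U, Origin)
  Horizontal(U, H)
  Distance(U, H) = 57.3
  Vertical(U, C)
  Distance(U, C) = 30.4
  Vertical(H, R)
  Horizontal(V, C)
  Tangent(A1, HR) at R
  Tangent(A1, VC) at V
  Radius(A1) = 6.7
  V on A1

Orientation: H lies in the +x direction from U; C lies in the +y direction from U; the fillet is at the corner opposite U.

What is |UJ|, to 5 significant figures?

55.875

U is at the origin; UH is horizontal with |UH| = 57.3 and H on the +x side, so H = (57.300, 0.0000). UC is vertical with |UC| = 30.4 and C on the +y side, so C = (0.0000, 30.400). The virtual corner opposite U is at (57.300, 30.400). The tangent condition forces JR to be normal to HR and A1 meets VC tangentially, so JV is at right angles to VC, with radius 6.7, so the center J sits 6.7 in from both sides at J = (50.600, 23.700). Then |UJ| = |J − U| = 55.875.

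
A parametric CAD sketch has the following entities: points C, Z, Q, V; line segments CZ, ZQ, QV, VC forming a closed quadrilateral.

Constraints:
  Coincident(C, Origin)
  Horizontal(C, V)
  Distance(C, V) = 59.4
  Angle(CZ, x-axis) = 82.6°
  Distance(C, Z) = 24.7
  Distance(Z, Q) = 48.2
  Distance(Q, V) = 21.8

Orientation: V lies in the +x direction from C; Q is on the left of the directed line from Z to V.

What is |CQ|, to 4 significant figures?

55.03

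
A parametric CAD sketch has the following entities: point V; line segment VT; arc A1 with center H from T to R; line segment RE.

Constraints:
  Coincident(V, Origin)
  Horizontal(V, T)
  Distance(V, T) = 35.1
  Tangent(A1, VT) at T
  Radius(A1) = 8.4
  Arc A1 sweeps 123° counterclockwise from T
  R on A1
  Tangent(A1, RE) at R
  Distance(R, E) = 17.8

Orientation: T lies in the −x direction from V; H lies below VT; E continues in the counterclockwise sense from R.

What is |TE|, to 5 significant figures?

28.029

V is at the origin; V and T share the same y with |VT| = 35.1 and T on the −x side, so T = (-35.100, 0.0000). Since A1 is tangent to VT there, HT ⟂ VT, so H = T + (0, -8.4) = (-35.100, -8.4000). On A1, T sits at bearing 90° from H; a 123° counterclockwise sweep puts R at bearing 213°, so R = H + 8.4·(cos 213°, sin 213°) = (-42.145, -12.975). Since A1 is tangent to RE there, HR ⟂ RE, so RE runs along (−sin 213°, cos 213°); with |RE| = 17.8, E = (-32.450, -27.903). Then |TE| = |E − T| = 28.029.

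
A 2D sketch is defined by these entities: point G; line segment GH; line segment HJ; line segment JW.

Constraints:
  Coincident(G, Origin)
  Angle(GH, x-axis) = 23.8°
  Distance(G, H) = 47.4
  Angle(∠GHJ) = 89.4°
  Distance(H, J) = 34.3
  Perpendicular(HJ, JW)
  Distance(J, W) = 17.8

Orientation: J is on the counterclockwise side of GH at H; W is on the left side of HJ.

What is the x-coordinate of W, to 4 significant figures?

12.99

∠GHJ = 89.4°, so HJ runs at 23.8° + (180° − 89.4°) = 114.4° from the x-axis; with |HJ| = 34.3, J = H + 34.3·(cos 114.4°, sin 114.4°) = (29.20, 50.36). The perpendicularity gives JW at right angles to HJ; with |JW| = 17.8 on the left of HJ, W = J + 17.8·(-0.9107, -0.4131) = (12.99, 43.01). So W.x = 12.99.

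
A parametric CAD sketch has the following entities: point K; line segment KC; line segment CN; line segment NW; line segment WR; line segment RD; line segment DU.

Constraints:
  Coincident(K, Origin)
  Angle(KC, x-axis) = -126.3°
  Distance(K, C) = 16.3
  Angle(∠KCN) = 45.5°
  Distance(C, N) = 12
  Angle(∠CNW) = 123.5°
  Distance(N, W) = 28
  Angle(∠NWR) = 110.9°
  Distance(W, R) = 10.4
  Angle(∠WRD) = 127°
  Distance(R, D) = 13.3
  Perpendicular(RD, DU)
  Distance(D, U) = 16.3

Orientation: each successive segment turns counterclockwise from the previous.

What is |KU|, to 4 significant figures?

5.617

K is at the origin; KC runs at -126.3° with length 16.3, so C = (-9.650, -13.14). ∠KCN = 45.5° gives CN at 8.200° from the x-axis; with |CN| = 12.0, N = (2.227, -11.43). ∠CNW = 123.5° gives NW at 64.70° from the x-axis; with |NW| = 28.0, W = (14.19, 13.89). ∠NWR = 110.9° gives WR at 133.8° from the x-axis; with |WR| = 10.4, R = (6.995, 21.40). ∠WRD = 127.0° gives RD at -173.2° from the x-axis; with |RD| = 13.3, D = (-6.211, 19.82). RD is perpendicular to DU, so DU runs at -83.20°; with |DU| = 16.3, U = (-4.281, 3.635). Then |KU| = |U − K| = 5.617.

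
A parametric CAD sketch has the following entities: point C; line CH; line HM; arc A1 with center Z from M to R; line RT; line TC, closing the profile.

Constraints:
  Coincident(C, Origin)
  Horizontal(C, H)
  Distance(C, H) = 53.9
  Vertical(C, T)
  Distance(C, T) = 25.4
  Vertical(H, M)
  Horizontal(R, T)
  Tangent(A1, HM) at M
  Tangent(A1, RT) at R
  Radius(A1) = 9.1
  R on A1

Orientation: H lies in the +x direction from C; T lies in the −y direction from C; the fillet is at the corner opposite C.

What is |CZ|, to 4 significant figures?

47.67

C and T share the same x with |CT| = 25.4 and T on the −y side, so T = (0.000, -25.40). The virtual corner opposite C is at (53.90, -25.40). The tangent condition forces ZM to be normal to HM and the tangent condition forces ZR to be normal to RT, with radius 9.1, so the center Z sits 9.1 in from both sides at Z = (44.80, -16.30). Then |CZ| = |Z − C| = 47.67.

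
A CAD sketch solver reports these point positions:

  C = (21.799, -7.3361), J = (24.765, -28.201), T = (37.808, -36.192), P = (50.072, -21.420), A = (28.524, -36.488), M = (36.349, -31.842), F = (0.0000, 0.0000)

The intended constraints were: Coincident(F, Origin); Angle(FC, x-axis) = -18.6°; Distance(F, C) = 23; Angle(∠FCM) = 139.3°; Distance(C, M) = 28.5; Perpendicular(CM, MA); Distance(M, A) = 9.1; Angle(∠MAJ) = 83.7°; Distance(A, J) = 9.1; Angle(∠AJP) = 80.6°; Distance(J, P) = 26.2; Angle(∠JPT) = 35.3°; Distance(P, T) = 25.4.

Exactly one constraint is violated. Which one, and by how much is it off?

Distance(P, T) = 25.4 — off by 6.20.

F = (0.00, 0.00) ✓; FC at -18.60° ✓; |FC| = 23.00 ✓; ∠FCM = 139.3° ✓; |CM| = 28.50 ✓; ∠(CM, MA) = 90.00° ✓; |MA| = 9.100 ✓; ∠MAJ = 83.70° ✓; |AJ| = 9.100 ✓; ∠AJP = 80.60° ✓; |JP| = 26.20 ✓; ∠JPT = 35.30° ✓; |PT| = 19.20 ✗.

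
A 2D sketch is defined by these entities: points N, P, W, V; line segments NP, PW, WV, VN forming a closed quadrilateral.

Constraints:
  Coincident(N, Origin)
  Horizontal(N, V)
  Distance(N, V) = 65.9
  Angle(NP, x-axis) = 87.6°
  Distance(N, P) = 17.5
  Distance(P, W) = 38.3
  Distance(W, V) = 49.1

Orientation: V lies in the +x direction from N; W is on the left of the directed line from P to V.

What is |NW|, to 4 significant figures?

50.05

N is at the origin; N and V share the same y with |NV| = 65.9 and V in +x, so V = (65.9, 0). NP runs at 87.6° with |NP| = 17.5, so P = (0.7328, 17.48). W is determined by |PW| = 38.3 and |WV| = 49.1 together: it lies at the intersection of circle(P, 38.3) and circle(V, 49.1). With |PV| = 67.47, the foot of the radical line on PV is 26.74 from P and the perpendicular offset is √(38.3² − 26.74²) = 27.42. Taking the left-of-PV solution: W = (33.67, 37.04).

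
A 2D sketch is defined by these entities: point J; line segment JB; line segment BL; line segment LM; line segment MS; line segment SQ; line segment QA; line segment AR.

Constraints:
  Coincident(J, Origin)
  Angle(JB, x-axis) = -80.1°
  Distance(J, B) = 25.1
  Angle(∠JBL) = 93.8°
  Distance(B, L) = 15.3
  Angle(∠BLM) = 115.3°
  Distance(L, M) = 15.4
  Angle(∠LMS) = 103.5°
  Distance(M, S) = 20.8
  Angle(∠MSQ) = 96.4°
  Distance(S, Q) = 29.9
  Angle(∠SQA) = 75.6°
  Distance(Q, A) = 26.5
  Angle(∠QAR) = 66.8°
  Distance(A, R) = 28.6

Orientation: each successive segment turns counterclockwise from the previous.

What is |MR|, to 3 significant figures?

12.8

J is at the origin; JB runs at -80.1° with length 25.1, so B = (4.32, -24.7). ∠JBL = 93.8° gives BL at 6.10° from the x-axis; with |BL| = 15.3, L = (19.5, -23.1). ∠BLM = 115.3° gives LM at 70.8° from the x-axis; with |LM| = 15.4, M = (24.6, -8.56). ∠LMS = 103.5° gives MS at 147° from the x-axis; with |MS| = 20.8, S = (7.09, 2.68). ∠MSQ = 96.4° gives SQ at -129° from the x-axis; with |SQ| = 29.9, Q = (-11.8, -20.5). ∠SQA = 75.6° gives QA at -24.7° from the x-axis; with |QA| = 26.5, A = (12.3, -31.6). ∠QAR = 66.8° gives AR at 88.5° from the x-axis; with |AR| = 28.6, R = (13.1, -3.01). Then |MR| = |R − M| = 12.8.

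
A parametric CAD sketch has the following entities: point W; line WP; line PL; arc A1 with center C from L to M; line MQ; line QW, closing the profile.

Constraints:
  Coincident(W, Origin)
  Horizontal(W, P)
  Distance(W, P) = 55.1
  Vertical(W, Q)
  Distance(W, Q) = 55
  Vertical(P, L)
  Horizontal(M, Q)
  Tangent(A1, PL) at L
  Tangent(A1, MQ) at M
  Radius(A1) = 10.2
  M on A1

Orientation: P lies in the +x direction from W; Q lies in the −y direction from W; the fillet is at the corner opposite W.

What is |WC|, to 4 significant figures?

63.43

WQ is vertical with |WQ| = 55.0 and Q on the −y side, so Q = (0.000, -55.00). The virtual corner opposite W is at (55.10, -55.00). Tangency of A1 to PL means the radius CL is perpendicular to PL and since A1 is tangent to MQ there, CM ⟂ MQ, with radius 10.2, so the center C sits 10.2 in from both sides at C = (44.90, -44.80). Then |WC| = |C − W| = 63.43.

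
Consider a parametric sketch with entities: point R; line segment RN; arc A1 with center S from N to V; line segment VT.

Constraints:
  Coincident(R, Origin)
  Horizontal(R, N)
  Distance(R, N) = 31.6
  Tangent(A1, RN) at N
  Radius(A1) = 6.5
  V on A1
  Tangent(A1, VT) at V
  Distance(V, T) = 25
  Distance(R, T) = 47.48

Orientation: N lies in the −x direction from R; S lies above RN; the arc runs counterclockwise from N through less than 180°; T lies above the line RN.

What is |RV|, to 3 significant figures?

27.1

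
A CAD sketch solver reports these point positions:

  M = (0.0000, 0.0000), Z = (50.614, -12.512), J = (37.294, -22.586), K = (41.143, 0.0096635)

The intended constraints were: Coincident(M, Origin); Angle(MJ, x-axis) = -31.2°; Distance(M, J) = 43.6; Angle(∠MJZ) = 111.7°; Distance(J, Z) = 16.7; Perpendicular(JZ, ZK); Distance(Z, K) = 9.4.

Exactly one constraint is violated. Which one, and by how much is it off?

Distance(Z, K) = 9.4 — off by 6.30.

M = (0.00, 0.00) ✓; MJ at -31.20° ✓; |MJ| = 43.60 ✓; ∠MJZ = 111.7° ✓; |JZ| = 16.70 ✓; ∠(JZ, ZK) = 90.00° ✓; |ZK| = 15.70 ✗.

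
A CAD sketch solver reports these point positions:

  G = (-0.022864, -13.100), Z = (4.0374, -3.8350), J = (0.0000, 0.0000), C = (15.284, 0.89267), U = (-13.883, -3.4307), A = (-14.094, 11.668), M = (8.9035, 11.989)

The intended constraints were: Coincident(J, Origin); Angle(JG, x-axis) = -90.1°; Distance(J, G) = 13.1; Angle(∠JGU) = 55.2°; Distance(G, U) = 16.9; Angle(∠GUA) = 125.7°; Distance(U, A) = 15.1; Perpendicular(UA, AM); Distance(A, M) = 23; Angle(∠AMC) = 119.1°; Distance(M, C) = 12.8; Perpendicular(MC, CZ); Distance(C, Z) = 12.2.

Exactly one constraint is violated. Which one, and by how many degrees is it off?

Perpendicular(MC, CZ) — off by 7.10°.

J = (0.00, 0.00) ✓; JG at -90.10° ✓; |JG| = 13.10 ✓; ∠JGU = 55.20° ✓; |GU| = 16.90 ✓; ∠GUA = 125.7° ✓; |UA| = 15.10 ✓; ∠(UA, AM) = 90.00° ✓; |AM| = 23.00 ✓; ∠AMC = 119.1° ✓; |MC| = 12.80 ✓; ∠(MC, CZ) = 97.10° ✗; |CZ| = 12.20 ✓.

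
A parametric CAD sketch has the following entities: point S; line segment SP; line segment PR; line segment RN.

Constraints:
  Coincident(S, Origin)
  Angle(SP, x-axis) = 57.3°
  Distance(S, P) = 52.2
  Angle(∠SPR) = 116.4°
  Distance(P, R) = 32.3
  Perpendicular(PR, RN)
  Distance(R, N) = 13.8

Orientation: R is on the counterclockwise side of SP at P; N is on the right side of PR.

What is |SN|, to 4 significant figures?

82.15

S is at the origin; SP runs at 57.3° with length 52.2, so P = 52.2·(cos 57.3°, sin 57.3°) = (28.20, 43.93). ∠SPR = 116.4°, so PR runs at 57.3° + (180° − 116.4°) = 120.9° from the x-axis; with |PR| = 32.3, R = P + 32.3·(cos 120.9°, sin 120.9°) = (11.61, 71.64). PR ⟂ RN; with |RN| = 13.8 on the right of PR, N = R + 13.8·(0.8581, 0.5135) = (23.45, 78.73). Then |SN| = |N − S| = 82.15.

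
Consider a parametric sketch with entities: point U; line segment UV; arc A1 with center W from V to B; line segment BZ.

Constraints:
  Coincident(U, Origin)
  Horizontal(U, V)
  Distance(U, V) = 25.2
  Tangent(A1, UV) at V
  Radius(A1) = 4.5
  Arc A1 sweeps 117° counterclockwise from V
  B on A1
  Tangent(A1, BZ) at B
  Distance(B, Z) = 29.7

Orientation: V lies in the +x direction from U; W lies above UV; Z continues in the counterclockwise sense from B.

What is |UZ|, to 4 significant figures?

36.56

U is at the origin; U and V share the same y with |UV| = 25.2 and V on the +x side, so V = (25.20, 0.000). Tangency of A1 to UV means the radius WV is perpendicular to UV, so W = V + (0, 4.5) = (25.20, 4.500). On A1, V sits at bearing -90° from W; a 117° counterclockwise sweep puts B at bearing 27°, so B = W + 4.5·(cos 27°, sin 27°) = (29.21, 6.543). The tangent condition forces WB to be normal to BZ, so BZ runs along (−sin 27°, cos 27°); with |BZ| = 29.7, Z = (15.73, 33.01). Then |UZ| = |Z − U| = 36.56.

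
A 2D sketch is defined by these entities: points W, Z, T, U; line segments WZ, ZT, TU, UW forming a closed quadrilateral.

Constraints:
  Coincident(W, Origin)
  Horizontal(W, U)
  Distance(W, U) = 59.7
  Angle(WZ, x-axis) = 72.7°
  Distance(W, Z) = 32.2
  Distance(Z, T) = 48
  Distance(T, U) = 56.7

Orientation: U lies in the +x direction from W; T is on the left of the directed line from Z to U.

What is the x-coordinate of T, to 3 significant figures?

50.4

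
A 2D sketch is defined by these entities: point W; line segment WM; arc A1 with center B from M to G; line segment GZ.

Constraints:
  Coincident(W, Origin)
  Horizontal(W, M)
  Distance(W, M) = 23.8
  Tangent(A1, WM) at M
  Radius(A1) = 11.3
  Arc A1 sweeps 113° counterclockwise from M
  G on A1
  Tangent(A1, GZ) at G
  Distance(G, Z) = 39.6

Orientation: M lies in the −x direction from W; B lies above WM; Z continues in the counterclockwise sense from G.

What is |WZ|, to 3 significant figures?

59.6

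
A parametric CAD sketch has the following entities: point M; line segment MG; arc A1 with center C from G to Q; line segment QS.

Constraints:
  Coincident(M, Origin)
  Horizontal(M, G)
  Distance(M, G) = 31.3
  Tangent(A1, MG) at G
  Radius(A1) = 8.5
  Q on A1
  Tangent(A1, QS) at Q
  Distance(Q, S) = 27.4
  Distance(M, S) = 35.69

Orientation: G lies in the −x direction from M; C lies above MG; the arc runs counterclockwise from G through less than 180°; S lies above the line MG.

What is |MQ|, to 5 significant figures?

23.938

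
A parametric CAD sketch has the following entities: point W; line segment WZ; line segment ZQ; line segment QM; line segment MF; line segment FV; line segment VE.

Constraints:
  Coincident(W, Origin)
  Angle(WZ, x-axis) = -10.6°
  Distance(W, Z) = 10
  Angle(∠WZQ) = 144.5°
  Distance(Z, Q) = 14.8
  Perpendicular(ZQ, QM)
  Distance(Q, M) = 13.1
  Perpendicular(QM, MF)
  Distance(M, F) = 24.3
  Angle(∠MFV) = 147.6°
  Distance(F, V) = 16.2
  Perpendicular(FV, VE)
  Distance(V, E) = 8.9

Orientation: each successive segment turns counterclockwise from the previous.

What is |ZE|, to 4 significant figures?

18.67

W is at the origin; WZ runs at -10.6° with length 10.0, so Z = (9.829, -1.840). ∠WZQ = 144.5° gives ZQ at 24.90° from the x-axis; with |ZQ| = 14.8, Q = (23.25, 4.392). The perpendicularity gives QM at right angles to ZQ, so QM runs at 114.9°; with |QM| = 13.1, M = (17.74, 16.27). QM ⟂ MF, so MF runs at -155.1°; with |MF| = 24.3, F = (-4.303, 6.043). ∠MFV = 147.6° gives FV at -122.7° from the x-axis; with |FV| = 16.2, V = (-13.06, -7.590). FV is perpendicular to VE, so VE runs at -32.70°; with |VE| = 8.9, E = (-5.566, -12.40). Then |ZE| = |E − Z| = 18.67.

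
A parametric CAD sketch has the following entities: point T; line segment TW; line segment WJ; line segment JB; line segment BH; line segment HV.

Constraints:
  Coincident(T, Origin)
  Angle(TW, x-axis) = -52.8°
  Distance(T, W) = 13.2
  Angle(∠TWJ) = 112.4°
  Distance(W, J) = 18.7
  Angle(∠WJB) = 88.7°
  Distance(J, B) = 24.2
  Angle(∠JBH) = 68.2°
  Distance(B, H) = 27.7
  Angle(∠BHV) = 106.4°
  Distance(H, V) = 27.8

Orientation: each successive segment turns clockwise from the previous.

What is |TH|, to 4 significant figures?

2.557

T is at the origin; TW runs at -52.8° with length 13.2, so W = (7.981, -10.51). ∠TWJ = 112.4° gives WJ at -120.4° from the x-axis; with |WJ| = 18.7, J = (-1.482, -26.64). ∠WJB = 88.7° gives JB at 148.3° from the x-axis; with |JB| = 24.2, B = (-22.07, -13.93). ∠JBH = 68.2° gives BH at 36.50° from the x-axis; with |BH| = 27.7, H = (0.1951, 2.550). Then |TH| = |H − T| = 2.557.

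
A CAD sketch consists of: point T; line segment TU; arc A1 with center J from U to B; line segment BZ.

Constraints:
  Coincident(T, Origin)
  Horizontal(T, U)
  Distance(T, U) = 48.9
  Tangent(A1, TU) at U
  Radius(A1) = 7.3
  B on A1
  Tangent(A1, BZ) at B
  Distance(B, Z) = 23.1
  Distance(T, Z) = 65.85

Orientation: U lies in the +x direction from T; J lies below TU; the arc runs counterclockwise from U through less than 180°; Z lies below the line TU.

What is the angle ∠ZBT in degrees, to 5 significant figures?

147.71°

T is at the origin; TU is horizontal with |TU| = 48.9 and U on the +x side, so U = (48.900, 0.0000). Tangency of A1 to TU means the radius JU is perpendicular to TU, so J = U + (0, -7.3) = (48.900, -7.3000). Since JB ⟂ BZ (tangency), |JZ| = √(7.3² + 23.1²) = 24.226 regardless of where B sits on A1. So Z lies on both circle(T, 65.85) and circle(J, 24.226); the below-TU intersection is Z = (58.951, -29.343). B is the foot of the tangent from Z: B = (43.479, -12.189).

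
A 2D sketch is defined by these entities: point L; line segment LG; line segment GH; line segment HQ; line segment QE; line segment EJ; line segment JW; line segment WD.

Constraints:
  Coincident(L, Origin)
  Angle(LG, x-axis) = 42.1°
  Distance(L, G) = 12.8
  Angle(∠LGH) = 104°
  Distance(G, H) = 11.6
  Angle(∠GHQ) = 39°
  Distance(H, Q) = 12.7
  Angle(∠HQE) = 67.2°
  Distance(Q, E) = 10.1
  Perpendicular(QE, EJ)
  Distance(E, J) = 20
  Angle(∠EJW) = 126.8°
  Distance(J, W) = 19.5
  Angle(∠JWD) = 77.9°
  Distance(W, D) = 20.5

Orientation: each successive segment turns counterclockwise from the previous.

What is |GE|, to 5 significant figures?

2.0237

∠GHQ = 39.0° gives HQ at -100.90° from the x-axis; with |HQ| = 12.7, Q = (1.6320, 6.3433). ∠HQE = 67.2° gives QE at 11.900° from the x-axis; with |QE| = 10.1, E = (11.515, 8.4259). Then |GE| = |E − G| = 2.0237.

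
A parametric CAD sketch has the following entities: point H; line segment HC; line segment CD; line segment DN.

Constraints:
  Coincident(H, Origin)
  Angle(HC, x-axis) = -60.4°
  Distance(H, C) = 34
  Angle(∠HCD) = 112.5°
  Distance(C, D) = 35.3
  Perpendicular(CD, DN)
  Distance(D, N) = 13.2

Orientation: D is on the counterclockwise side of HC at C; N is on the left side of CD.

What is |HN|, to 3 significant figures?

51.6

∠HCD = 112.5°, so CD runs at -60.4° + (180° − 112.5°) = 7.10° from the x-axis; with |CD| = 35.3, D = C + 35.3·(cos 7.10°, sin 7.10°) = (51.8, -25.2). CD is perpendicular to DN; with |DN| = 13.2 on the left of CD, N = D + 13.2·(-0.124, 0.992) = (50.2, -12.1). Then |HN| = |N − H| = 51.6.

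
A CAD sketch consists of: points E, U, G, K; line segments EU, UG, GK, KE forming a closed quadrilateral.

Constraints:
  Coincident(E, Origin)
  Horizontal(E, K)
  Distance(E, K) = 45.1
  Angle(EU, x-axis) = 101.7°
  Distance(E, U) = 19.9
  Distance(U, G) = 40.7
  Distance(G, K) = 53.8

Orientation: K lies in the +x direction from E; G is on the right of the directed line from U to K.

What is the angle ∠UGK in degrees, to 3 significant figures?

66.3°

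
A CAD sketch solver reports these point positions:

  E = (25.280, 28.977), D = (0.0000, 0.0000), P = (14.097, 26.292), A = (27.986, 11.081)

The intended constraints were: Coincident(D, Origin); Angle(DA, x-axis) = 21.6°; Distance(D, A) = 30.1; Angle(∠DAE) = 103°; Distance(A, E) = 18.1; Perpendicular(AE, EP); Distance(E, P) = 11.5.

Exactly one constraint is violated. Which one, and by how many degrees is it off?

Perpendicular(AE, EP) — off by 4.90°.

D = (0.00, 0.00) ✓; DA at 21.60° ✓; |DA| = 30.10 ✓; ∠DAE = 103.0° ✓; |AE| = 18.10 ✓; ∠(AE, EP) = 94.90° ✗; |EP| = 11.50 ✓.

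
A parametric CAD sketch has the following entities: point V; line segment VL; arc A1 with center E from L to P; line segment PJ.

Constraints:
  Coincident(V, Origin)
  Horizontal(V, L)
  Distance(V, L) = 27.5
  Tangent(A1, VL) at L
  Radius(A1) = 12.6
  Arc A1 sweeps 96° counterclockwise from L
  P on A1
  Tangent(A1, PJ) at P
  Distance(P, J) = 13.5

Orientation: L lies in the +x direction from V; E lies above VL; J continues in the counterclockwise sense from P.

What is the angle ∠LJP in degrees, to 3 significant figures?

28.1°

V is at the origin; V and L share the same y with |VL| = 27.5 and L on the +x side, so L = (27.5, 0.00). Since A1 is tangent to VL there, EL ⟂ VL, so E = L + (0, 12.6) = (27.5, 12.6). On A1, L sits at bearing -90° from E; a 96° counterclockwise sweep puts P at bearing 6°, so P = E + 12.6·(cos 6°, sin 6°) = (40.0, 13.9). Tangency of A1 to PJ means the radius EP is perpendicular to PJ, so PJ runs along (−sin 6°, cos 6°); with |PJ| = 13.5, J = (38.6, 27.3). Then cos ∠LJP = JL·JP / (|JL||JP|), giving 28.1°.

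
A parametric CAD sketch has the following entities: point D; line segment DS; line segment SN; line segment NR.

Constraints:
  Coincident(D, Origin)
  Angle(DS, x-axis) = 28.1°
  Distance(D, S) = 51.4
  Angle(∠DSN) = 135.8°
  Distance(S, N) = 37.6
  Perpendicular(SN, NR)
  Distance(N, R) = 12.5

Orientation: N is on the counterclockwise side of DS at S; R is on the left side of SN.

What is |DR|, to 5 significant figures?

78.020

∠DSN = 135.8°, so SN runs at 28.1° + (180° − 135.8°) = 72.300° from the x-axis; with |SN| = 37.6, N = S + 37.6·(cos 72.300°, sin 72.300°) = (56.773, 60.030). SN is perpendicular to NR; with |NR| = 12.5 on the left of SN, R = N + 12.5·(-0.95266, 0.30403) = (44.865, 63.830). Then |DR| = |R − D| = 78.020.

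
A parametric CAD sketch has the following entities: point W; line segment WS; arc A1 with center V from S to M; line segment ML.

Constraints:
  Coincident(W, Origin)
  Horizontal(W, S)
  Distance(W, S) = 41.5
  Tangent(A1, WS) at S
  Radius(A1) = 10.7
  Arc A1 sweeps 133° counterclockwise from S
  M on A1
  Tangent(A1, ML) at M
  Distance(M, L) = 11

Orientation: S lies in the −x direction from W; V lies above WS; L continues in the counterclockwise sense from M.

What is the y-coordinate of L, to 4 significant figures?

26.04

W is at the origin; W and S share the same y with |WS| = 41.5 and S on the −x side, so S = (-41.50, 0.000). A1 meets WS tangentially, so VS is at right angles to WS, so V = S + (0, 10.7) = (-41.50, 10.70). On A1, S sits at bearing -90° from V; a 133° counterclockwise sweep puts M at bearing 43°, so M = V + 10.7·(cos 43°, sin 43°) = (-33.67, 18.00). A1 meets ML tangentially, so VM is at right angles to ML, so ML runs along (−sin 43°, cos 43°); with |ML| = 11.0, L = (-41.18, 26.04). So L.y = 26.04.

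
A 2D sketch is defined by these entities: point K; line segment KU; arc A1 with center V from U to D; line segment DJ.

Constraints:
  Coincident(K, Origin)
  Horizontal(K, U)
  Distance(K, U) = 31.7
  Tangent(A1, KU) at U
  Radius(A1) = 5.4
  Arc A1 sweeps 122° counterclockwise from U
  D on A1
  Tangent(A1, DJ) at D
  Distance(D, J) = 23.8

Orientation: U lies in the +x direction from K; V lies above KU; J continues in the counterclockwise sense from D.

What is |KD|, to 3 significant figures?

37.2

K is at the origin; K and U share the same y with |KU| = 31.7 and U on the +x side, so U = (31.7, 0.00). Tangency of A1 to KU means the radius VU is perpendicular to KU, so V = U + (0, 5.4) = (31.7, 5.40). On A1, U sits at bearing -90° from V; a 122° counterclockwise sweep puts D at bearing 32°, so D = V + 5.4·(cos 32°, sin 32°) = (36.3, 8.26). Then |KD| = |D − K| = 37.2.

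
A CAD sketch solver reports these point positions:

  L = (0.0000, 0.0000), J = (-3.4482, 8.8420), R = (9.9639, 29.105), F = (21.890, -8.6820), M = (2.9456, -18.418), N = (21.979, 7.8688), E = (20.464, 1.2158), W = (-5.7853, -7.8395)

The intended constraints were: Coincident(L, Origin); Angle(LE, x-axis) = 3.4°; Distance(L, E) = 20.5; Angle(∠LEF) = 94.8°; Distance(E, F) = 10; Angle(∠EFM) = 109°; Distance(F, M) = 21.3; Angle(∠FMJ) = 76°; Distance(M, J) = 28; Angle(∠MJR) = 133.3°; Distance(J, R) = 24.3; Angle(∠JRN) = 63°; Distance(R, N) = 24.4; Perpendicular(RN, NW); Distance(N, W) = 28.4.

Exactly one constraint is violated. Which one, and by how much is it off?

Distance(N, W) = 28.4 — off by 3.50.

L = (0.00, 0.00) ✓; LE at 3.400° ✓; |LE| = 20.50 ✓; ∠LEF = 94.80° ✓; |EF| = 10.00 ✓; ∠EFM = 109.0° ✓; |FM| = 21.30 ✓; ∠FMJ = 76.00° ✓; |MJ| = 28.00 ✓; ∠MJR = 133.3° ✓; |JR| = 24.30 ✓; ∠JRN = 63.00° ✓; |RN| = 24.40 ✓; ∠(RN, NW) = 90.00° ✓; |NW| = 31.90 ✗.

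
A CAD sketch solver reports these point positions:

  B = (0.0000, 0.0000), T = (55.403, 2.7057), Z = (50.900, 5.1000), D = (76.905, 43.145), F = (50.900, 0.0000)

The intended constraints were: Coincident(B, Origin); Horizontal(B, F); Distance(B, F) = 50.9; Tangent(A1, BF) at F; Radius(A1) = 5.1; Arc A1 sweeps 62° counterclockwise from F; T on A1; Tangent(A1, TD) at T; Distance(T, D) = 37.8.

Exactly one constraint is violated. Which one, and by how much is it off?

Distance(T, D) = 37.8 — off by 8.00.

B = (0.00, 0.00) ✓; B.y = 0.00, F.y = 0.00 ✓; |BF| = 50.90 ✓; ∠(ZF, FB) = 90.00° ✓; |ZF| = 5.100 ✓; bearing(Z→T) − bearing(Z→F) = 62.00° ✓; |ZT| = 5.100 ✓; ∠(ZT, TD) = 90.00° ✓; |TD| = 45.80 ✗.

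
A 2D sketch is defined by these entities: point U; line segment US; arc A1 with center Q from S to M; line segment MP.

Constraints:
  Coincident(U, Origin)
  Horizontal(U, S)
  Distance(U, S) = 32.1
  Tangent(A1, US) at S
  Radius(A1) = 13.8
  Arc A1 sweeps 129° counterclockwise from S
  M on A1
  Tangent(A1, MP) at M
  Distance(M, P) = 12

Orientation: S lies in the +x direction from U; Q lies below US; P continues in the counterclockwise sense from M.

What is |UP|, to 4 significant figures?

43.00

U is at the origin; US is horizontal with |US| = 32.1 and S on the +x side, so S = (32.10, 0.000). Tangency of A1 to US means the radius QS is perpendicular to US, so Q = S + (0, -13.8) = (32.10, -13.80). On A1, S sits at bearing 90° from Q; a 129° counterclockwise sweep puts M at bearing 219°, so M = Q + 13.8·(cos 219°, sin 219°) = (21.38, -22.48). Since A1 is tangent to MP there, QM ⟂ MP, so MP runs along (−sin 219°, cos 219°); with |MP| = 12.0, P = (28.93, -31.81). Then |UP| = |P − U| = 43.00.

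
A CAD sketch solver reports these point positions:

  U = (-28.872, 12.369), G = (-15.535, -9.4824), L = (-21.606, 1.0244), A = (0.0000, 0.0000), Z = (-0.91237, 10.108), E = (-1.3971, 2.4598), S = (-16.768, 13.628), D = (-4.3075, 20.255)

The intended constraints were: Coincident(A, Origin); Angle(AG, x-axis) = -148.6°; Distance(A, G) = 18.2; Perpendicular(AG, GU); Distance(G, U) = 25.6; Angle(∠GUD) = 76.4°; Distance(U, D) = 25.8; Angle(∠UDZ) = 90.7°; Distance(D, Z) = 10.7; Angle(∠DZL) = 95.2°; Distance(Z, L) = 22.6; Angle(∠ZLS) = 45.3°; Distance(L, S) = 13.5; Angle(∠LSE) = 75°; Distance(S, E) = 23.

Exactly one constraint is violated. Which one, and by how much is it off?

Distance(S, E) = 23 — off by 4.00.

A = (0.00, 0.00) ✓; AG at -148.6° ✓; |AG| = 18.20 ✓; ∠(AG, GU) = 90.00° ✓; |GU| = 25.60 ✓; ∠GUD = 76.40° ✓; |UD| = 25.80 ✓; ∠UDZ = 90.70° ✓; |DZ| = 10.70 ✓; ∠DZL = 95.20° ✓; |ZL| = 22.60 ✓; ∠ZLS = 45.30° ✓; |LS| = 13.50 ✓; ∠LSE = 75.00° ✓; |SE| = 19.00 ✗.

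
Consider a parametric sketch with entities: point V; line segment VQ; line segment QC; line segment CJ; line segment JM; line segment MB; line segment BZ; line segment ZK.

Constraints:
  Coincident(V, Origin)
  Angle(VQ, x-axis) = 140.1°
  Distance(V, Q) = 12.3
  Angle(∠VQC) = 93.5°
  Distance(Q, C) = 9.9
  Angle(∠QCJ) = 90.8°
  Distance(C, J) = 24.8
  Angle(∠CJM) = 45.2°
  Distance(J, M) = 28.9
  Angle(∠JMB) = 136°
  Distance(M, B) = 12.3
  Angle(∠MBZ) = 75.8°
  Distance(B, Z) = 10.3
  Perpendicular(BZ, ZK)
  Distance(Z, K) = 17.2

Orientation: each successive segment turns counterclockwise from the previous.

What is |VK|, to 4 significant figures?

3.885

V is at the origin; VQ runs at 140.1° with length 12.3, so Q = (-9.436, 7.890). ∠VQC = 93.5° gives QC at -133.4° from the x-axis; with |QC| = 9.9, C = (-16.24, 0.6967). ∠QCJ = 90.8° gives CJ at -44.20° from the x-axis; with |CJ| = 24.8, J = (1.541, -16.59). ∠CJM = 45.2° gives JM at 90.60° from the x-axis; with |JM| = 28.9, M = (1.238, 12.31). ∠JMB = 136.0° gives MB at 134.6° from the x-axis; with |MB| = 12.3, B = (-7.398, 21.06). ∠MBZ = 75.8° gives BZ at -121.2° from the x-axis; with |BZ| = 10.3, Z = (-12.73, 12.25). BZ ⟂ ZK, so ZK runs at -31.20°; with |ZK| = 17.2, K = (1.979, 3.343). Then |VK| = |K − V| = 3.885.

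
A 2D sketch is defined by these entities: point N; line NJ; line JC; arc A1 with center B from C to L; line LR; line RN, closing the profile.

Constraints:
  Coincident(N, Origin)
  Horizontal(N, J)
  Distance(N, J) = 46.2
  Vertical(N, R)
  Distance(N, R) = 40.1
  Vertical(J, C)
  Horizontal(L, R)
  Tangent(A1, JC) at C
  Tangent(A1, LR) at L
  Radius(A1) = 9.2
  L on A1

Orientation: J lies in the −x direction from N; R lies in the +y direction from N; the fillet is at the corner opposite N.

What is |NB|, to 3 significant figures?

48.2

N is at the origin; NJ is horizontal with |NJ| = 46.2 and J on the −x side, so J = (-46.2, 0.00). N and R share the same x with |NR| = 40.1 and R on the +y side, so R = (0.00, 40.1). The virtual corner opposite N is at (-46.2, 40.1). A1 meets JC tangentially, so BC is at right angles to JC and tangency of A1 to LR means the radius BL is perpendicular to LR, with radius 9.2, so the center B sits 9.2 in from both sides at B = (-37.0, 30.9). Then |NB| = |B − N| = 48.2.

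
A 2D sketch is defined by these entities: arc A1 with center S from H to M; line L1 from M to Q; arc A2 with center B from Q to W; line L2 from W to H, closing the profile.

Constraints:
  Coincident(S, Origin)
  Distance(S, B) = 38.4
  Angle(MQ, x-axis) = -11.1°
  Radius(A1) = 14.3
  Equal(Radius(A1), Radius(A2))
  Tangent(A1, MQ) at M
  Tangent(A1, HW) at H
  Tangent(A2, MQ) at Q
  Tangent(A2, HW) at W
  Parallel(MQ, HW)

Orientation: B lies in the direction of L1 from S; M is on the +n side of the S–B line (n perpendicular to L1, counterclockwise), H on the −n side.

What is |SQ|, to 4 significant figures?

40.98

The slot axis is L1's direction at -11.1°, so u = (cos -11.1°, sin -11.1°) = (0.9813, -0.1925) and n = (−sin -11.1°, cos -11.1°) = (0.1925, 0.9813). S is at the origin and B lies 38.4 along u from S, so B = 38.4·u = (37.68, -7.393). Tangency of A1 to both parallel lines with radius 14.3 puts M and H at S ± 14.3·n: M = (2.753, 14.03), H = (-2.753, -14.03). Equal radii place Q and W the same way about B: Q = B + 14.3·n = (40.43, 6.640), W = B − 14.3·n = (34.93, -21.43). Then |SQ| = |Q − S| = 40.98.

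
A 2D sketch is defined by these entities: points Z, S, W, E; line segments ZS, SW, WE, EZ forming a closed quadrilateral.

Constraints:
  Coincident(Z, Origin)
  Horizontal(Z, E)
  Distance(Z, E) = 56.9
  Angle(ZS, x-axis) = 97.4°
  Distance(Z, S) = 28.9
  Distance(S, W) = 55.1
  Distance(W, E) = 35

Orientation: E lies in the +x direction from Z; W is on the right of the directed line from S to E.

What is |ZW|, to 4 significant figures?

31.72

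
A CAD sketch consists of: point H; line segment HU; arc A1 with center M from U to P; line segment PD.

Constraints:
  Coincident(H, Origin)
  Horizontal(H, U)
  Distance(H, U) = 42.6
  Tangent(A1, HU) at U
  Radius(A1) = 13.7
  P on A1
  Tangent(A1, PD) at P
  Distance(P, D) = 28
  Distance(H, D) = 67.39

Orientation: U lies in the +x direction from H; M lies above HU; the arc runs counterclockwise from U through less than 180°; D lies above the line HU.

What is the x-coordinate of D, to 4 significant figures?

51.38

Checks: |HU| = 42.60 ✓; |MP| = 13.70 ✓; ∠(MP, PD) = 90.00° ✓; |PD| = 28.00 ✓; |HD| = 67.39 ✓.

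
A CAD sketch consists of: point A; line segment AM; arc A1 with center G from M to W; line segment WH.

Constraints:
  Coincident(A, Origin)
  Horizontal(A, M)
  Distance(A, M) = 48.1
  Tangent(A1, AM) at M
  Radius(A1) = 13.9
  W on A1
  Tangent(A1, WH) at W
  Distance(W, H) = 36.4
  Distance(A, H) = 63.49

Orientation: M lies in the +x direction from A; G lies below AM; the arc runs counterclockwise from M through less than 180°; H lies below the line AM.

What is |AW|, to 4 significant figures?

37.42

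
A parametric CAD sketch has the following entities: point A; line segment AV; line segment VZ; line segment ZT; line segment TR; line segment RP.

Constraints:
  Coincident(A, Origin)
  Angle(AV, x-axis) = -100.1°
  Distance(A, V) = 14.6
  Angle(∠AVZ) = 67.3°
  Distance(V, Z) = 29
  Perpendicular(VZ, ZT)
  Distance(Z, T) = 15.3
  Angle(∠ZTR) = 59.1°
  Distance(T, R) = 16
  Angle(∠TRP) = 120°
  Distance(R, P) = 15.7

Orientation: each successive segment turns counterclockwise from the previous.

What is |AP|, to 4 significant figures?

24.19

∠ZTR = 59.1° gives TR at -136.5° from the x-axis; with |TR| = 16.0, R = (10.80, -4.130). ∠TRP = 120.0° gives RP at -76.50° from the x-axis; with |RP| = 15.7, P = (14.46, -19.40). Then |AP| = |P − A| = 24.19.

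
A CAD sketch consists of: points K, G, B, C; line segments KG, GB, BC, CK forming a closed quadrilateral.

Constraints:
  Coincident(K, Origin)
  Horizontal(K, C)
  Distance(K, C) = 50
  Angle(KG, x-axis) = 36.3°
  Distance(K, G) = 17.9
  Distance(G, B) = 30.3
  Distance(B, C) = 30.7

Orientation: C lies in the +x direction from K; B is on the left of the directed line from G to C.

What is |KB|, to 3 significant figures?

48.2

K is at the origin; K and C share the same y with |KC| = 50.0 and C in +x, so C = (50.0, 0). KG runs at 36.3° with |KG| = 17.9, so G = (14.4, 10.6). B is determined by |GB| = 30.3 and |BC| = 30.7 together: it lies at the intersection of circle(G, 30.3) and circle(C, 30.7). With |GC| = 37.1, the foot of the radical line on GC is 18.2 from G and the perpendicular offset is √(30.3² − 18.2²) = 24.2. Taking the left-of-GC solution: B = (38.8, 28.6).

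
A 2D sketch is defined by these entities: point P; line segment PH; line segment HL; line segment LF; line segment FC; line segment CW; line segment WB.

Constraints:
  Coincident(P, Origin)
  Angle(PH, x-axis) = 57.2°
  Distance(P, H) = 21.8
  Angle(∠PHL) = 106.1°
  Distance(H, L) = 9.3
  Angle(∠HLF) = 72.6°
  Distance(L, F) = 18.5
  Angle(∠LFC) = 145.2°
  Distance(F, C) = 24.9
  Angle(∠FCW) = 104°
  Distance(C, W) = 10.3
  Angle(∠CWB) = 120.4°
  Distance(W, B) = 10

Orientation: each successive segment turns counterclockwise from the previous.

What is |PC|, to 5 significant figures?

15.509

P is at the origin; PH runs at 57.2° with length 21.8, so H = (11.809, 18.324). ∠PHL = 106.1° gives HL at 131.10° from the x-axis; with |HL| = 9.3, L = (5.6956, 25.332). ∠HLF = 72.6° gives LF at -121.50° from the x-axis; with |LF| = 18.5, F = (-3.9706, 9.5586). ∠LFC = 145.2° gives FC at -86.700° from the x-axis; with |FC| = 24.9, C = (-2.5372, -15.300). Then |PC| = |C − P| = 15.509.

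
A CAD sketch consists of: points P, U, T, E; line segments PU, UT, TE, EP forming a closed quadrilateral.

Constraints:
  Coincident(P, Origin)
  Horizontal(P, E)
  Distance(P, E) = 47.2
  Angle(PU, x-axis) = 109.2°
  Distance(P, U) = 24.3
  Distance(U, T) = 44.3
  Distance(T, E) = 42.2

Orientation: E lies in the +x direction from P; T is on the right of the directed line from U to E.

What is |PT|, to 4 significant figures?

20.09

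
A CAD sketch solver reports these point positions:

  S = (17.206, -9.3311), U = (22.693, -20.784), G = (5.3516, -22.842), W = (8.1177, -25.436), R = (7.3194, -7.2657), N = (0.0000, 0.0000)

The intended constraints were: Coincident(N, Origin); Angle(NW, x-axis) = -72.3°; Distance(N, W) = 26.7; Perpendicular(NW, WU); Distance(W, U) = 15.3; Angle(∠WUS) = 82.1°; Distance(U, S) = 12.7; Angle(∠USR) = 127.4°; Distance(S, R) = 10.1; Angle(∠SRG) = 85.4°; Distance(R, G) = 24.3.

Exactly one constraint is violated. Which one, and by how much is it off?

Distance(R, G) = 24.3 — off by 8.60.

N = (0.00, 0.00) ✓; NW at -72.30° ✓; |NW| = 26.70 ✓; ∠(NW, WU) = 90.00° ✓; |WU| = 15.30 ✓; ∠WUS = 82.10° ✓; |US| = 12.70 ✓; ∠USR = 127.4° ✓; |SR| = 10.10 ✓; ∠SRG = 85.40° ✓; |RG| = 15.70 ✗.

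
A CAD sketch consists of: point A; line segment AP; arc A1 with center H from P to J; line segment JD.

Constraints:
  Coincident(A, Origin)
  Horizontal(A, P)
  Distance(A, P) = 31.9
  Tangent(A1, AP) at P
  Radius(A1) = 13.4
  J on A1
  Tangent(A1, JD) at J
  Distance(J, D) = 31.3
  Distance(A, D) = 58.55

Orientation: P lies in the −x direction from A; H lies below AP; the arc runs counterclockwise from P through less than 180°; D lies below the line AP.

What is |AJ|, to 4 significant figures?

47.98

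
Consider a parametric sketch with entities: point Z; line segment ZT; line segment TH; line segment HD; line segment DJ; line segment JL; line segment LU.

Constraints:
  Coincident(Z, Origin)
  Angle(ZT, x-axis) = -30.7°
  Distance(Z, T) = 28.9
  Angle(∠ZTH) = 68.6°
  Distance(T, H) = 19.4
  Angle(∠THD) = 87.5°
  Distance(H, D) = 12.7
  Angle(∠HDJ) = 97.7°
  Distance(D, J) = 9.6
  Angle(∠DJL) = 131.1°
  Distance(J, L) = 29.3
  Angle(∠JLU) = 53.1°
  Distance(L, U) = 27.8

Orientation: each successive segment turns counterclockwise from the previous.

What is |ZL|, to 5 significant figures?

40.399

Z is at the origin; ZT runs at -30.7° with length 28.9, so T = (24.850, -14.755). ∠ZTH = 68.6° gives TH at 80.700° from the x-axis; with |TH| = 19.4, H = (27.985, 4.3903). ∠THD = 87.5° gives HD at 173.20° from the x-axis; with |HD| = 12.7, D = (15.374, 5.8940). ∠HDJ = 97.7° gives DJ at -104.50° from the x-axis; with |DJ| = 9.6, J = (12.971, -3.4002). ∠DJL = 131.1° gives JL at -55.600° from the x-axis; with |JL| = 29.3, L = (29.524, -27.576). Then |ZL| = |L − Z| = 40.399.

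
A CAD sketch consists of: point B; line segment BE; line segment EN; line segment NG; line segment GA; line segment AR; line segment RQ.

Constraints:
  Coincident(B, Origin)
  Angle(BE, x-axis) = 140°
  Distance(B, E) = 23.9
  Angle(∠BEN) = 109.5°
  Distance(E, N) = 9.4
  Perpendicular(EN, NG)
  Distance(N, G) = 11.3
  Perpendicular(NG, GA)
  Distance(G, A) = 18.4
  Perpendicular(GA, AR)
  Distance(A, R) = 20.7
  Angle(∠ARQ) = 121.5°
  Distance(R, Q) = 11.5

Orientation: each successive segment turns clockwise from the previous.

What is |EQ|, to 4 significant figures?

15.43

The perpendicularity gives AR at right angles to GA, so AR runs at 159.5°; with |AR| = 20.7, R = (-30.27, 10.22). ∠ARQ = 121.5° gives RQ at 101.0° from the x-axis; with |RQ| = 11.5, Q = (-32.46, 21.51). Then |EQ| = |Q − E| = 15.43.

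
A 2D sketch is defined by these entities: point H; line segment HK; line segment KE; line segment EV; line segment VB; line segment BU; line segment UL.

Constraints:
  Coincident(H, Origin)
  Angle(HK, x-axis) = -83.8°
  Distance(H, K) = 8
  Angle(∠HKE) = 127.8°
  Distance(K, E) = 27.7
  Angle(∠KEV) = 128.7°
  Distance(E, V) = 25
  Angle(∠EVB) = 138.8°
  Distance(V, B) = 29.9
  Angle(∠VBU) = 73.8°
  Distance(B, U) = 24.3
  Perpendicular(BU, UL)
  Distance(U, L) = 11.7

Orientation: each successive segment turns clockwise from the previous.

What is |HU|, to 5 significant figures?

42.612

∠EVB = 138.8° gives VB at 131.50° from the x-axis; with |VB| = 29.9, B = (-63.671, -1.6249). ∠VBU = 73.8° gives BU at 25.300° from the x-axis; with |BU| = 24.3, U = (-41.702, 8.7599). Then |HU| = |U − H| = 42.612.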